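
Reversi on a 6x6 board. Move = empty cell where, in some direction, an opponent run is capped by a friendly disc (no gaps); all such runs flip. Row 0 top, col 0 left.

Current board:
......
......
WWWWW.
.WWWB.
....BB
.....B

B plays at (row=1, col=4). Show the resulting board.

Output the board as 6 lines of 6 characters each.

Answer: ......
....B.
WWWWB.
.WWWB.
....BB
.....B

Derivation:
Place B at (1,4); scan 8 dirs for brackets.
Dir NW: first cell '.' (not opp) -> no flip
Dir N: first cell '.' (not opp) -> no flip
Dir NE: first cell '.' (not opp) -> no flip
Dir W: first cell '.' (not opp) -> no flip
Dir E: first cell '.' (not opp) -> no flip
Dir SW: opp run (2,3) (3,2), next='.' -> no flip
Dir S: opp run (2,4) capped by B -> flip
Dir SE: first cell '.' (not opp) -> no flip
All flips: (2,4)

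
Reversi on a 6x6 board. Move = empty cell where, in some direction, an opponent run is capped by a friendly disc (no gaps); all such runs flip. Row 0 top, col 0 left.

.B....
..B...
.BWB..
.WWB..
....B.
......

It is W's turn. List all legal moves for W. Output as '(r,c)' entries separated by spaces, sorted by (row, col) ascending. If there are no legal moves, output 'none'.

(0,0): no bracket -> illegal
(0,2): flips 1 -> legal
(0,3): no bracket -> illegal
(1,0): flips 1 -> legal
(1,1): flips 1 -> legal
(1,3): no bracket -> illegal
(1,4): flips 1 -> legal
(2,0): flips 1 -> legal
(2,4): flips 1 -> legal
(3,0): no bracket -> illegal
(3,4): flips 1 -> legal
(3,5): no bracket -> illegal
(4,2): no bracket -> illegal
(4,3): no bracket -> illegal
(4,5): no bracket -> illegal
(5,3): no bracket -> illegal
(5,4): no bracket -> illegal
(5,5): flips 2 -> legal

Answer: (0,2) (1,0) (1,1) (1,4) (2,0) (2,4) (3,4) (5,5)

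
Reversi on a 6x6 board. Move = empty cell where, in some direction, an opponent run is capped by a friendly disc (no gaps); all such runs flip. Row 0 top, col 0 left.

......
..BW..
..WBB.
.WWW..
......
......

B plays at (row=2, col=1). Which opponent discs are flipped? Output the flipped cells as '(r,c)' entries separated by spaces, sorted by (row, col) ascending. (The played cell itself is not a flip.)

Dir NW: first cell '.' (not opp) -> no flip
Dir N: first cell '.' (not opp) -> no flip
Dir NE: first cell 'B' (not opp) -> no flip
Dir W: first cell '.' (not opp) -> no flip
Dir E: opp run (2,2) capped by B -> flip
Dir SW: first cell '.' (not opp) -> no flip
Dir S: opp run (3,1), next='.' -> no flip
Dir SE: opp run (3,2), next='.' -> no flip

Answer: (2,2)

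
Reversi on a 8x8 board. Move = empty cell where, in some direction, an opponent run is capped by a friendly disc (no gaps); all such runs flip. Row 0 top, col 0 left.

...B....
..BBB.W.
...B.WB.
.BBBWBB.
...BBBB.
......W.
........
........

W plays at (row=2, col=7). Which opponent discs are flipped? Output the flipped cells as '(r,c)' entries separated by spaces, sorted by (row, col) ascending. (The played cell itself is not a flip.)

Dir NW: first cell 'W' (not opp) -> no flip
Dir N: first cell '.' (not opp) -> no flip
Dir NE: edge -> no flip
Dir W: opp run (2,6) capped by W -> flip
Dir E: edge -> no flip
Dir SW: opp run (3,6) (4,5), next='.' -> no flip
Dir S: first cell '.' (not opp) -> no flip
Dir SE: edge -> no flip

Answer: (2,6)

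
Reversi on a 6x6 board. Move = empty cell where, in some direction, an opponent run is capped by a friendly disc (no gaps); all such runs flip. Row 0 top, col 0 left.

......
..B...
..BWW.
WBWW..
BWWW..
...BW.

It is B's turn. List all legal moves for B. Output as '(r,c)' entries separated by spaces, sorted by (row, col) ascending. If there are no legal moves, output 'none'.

Answer: (1,3) (2,0) (2,5) (3,4) (4,4) (5,1) (5,2) (5,5)

Derivation:
(1,3): flips 3 -> legal
(1,4): no bracket -> illegal
(1,5): no bracket -> illegal
(2,0): flips 1 -> legal
(2,1): no bracket -> illegal
(2,5): flips 2 -> legal
(3,4): flips 3 -> legal
(3,5): no bracket -> illegal
(4,4): flips 4 -> legal
(4,5): no bracket -> illegal
(5,0): no bracket -> illegal
(5,1): flips 1 -> legal
(5,2): flips 2 -> legal
(5,5): flips 1 -> legal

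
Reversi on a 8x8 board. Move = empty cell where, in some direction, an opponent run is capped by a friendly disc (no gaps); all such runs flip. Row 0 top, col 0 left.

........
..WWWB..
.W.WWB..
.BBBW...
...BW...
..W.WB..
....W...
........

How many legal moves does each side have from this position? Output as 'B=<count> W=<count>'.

-- B to move --
(0,1): no bracket -> illegal
(0,2): no bracket -> illegal
(0,3): flips 3 -> legal
(0,4): no bracket -> illegal
(0,5): flips 2 -> legal
(1,0): flips 1 -> legal
(1,1): flips 4 -> legal
(2,0): no bracket -> illegal
(2,2): flips 2 -> legal
(3,0): no bracket -> illegal
(3,5): flips 1 -> legal
(4,1): no bracket -> illegal
(4,2): no bracket -> illegal
(4,5): flips 1 -> legal
(5,1): no bracket -> illegal
(5,3): flips 1 -> legal
(6,1): flips 1 -> legal
(6,2): no bracket -> illegal
(6,3): no bracket -> illegal
(6,5): flips 1 -> legal
(7,3): flips 1 -> legal
(7,4): no bracket -> illegal
(7,5): no bracket -> illegal
B mobility = 11
-- W to move --
(0,4): no bracket -> illegal
(0,5): no bracket -> illegal
(0,6): flips 1 -> legal
(1,6): flips 2 -> legal
(2,0): no bracket -> illegal
(2,2): flips 1 -> legal
(2,6): flips 1 -> legal
(3,0): flips 3 -> legal
(3,5): no bracket -> illegal
(3,6): flips 1 -> legal
(4,0): no bracket -> illegal
(4,1): flips 2 -> legal
(4,2): flips 2 -> legal
(4,5): no bracket -> illegal
(4,6): flips 1 -> legal
(5,3): flips 2 -> legal
(5,6): flips 1 -> legal
(6,5): no bracket -> illegal
(6,6): flips 1 -> legal
W mobility = 12

Answer: B=11 W=12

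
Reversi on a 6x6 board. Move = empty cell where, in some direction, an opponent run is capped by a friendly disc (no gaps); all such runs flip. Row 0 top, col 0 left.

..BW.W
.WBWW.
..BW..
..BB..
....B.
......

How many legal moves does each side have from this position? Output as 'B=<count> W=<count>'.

Answer: B=7 W=6

Derivation:
-- B to move --
(0,0): flips 1 -> legal
(0,1): no bracket -> illegal
(0,4): flips 2 -> legal
(1,0): flips 1 -> legal
(1,5): flips 2 -> legal
(2,0): flips 1 -> legal
(2,1): no bracket -> illegal
(2,4): flips 2 -> legal
(2,5): no bracket -> illegal
(3,4): flips 1 -> legal
B mobility = 7
-- W to move --
(0,1): flips 2 -> legal
(2,1): flips 2 -> legal
(2,4): no bracket -> illegal
(3,1): flips 1 -> legal
(3,4): no bracket -> illegal
(3,5): no bracket -> illegal
(4,1): flips 1 -> legal
(4,2): no bracket -> illegal
(4,3): flips 1 -> legal
(4,5): no bracket -> illegal
(5,3): no bracket -> illegal
(5,4): no bracket -> illegal
(5,5): flips 3 -> legal
W mobility = 6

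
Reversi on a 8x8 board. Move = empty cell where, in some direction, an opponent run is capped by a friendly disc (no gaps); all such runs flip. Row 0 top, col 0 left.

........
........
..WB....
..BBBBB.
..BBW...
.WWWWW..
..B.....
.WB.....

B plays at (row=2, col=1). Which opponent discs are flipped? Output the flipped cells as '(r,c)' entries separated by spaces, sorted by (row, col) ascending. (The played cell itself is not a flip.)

Dir NW: first cell '.' (not opp) -> no flip
Dir N: first cell '.' (not opp) -> no flip
Dir NE: first cell '.' (not opp) -> no flip
Dir W: first cell '.' (not opp) -> no flip
Dir E: opp run (2,2) capped by B -> flip
Dir SW: first cell '.' (not opp) -> no flip
Dir S: first cell '.' (not opp) -> no flip
Dir SE: first cell 'B' (not opp) -> no flip

Answer: (2,2)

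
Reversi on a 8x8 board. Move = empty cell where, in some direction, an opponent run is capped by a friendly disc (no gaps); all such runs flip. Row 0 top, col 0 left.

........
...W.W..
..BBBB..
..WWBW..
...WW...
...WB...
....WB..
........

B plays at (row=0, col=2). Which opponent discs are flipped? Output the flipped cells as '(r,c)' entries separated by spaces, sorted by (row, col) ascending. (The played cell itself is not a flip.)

Dir NW: edge -> no flip
Dir N: edge -> no flip
Dir NE: edge -> no flip
Dir W: first cell '.' (not opp) -> no flip
Dir E: first cell '.' (not opp) -> no flip
Dir SW: first cell '.' (not opp) -> no flip
Dir S: first cell '.' (not opp) -> no flip
Dir SE: opp run (1,3) capped by B -> flip

Answer: (1,3)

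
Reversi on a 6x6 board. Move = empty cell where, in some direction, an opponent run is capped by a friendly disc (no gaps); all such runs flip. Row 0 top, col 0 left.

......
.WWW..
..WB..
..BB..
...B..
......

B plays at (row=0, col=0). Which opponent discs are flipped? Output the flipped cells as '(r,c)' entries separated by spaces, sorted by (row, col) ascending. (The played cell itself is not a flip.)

Dir NW: edge -> no flip
Dir N: edge -> no flip
Dir NE: edge -> no flip
Dir W: edge -> no flip
Dir E: first cell '.' (not opp) -> no flip
Dir SW: edge -> no flip
Dir S: first cell '.' (not opp) -> no flip
Dir SE: opp run (1,1) (2,2) capped by B -> flip

Answer: (1,1) (2,2)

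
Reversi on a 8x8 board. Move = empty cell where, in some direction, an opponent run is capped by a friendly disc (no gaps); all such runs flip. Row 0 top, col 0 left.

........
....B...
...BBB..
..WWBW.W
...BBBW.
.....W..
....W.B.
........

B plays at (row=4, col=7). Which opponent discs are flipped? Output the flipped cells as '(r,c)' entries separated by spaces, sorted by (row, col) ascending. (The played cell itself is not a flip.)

Dir NW: first cell '.' (not opp) -> no flip
Dir N: opp run (3,7), next='.' -> no flip
Dir NE: edge -> no flip
Dir W: opp run (4,6) capped by B -> flip
Dir E: edge -> no flip
Dir SW: first cell '.' (not opp) -> no flip
Dir S: first cell '.' (not opp) -> no flip
Dir SE: edge -> no flip

Answer: (4,6)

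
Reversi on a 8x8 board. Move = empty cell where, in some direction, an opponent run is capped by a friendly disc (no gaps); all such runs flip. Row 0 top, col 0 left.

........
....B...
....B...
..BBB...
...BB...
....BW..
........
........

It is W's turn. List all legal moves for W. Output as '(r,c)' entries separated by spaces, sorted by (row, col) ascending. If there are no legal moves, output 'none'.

Answer: (2,2) (5,3)

Derivation:
(0,3): no bracket -> illegal
(0,4): no bracket -> illegal
(0,5): no bracket -> illegal
(1,3): no bracket -> illegal
(1,5): no bracket -> illegal
(2,1): no bracket -> illegal
(2,2): flips 2 -> legal
(2,3): no bracket -> illegal
(2,5): no bracket -> illegal
(3,1): no bracket -> illegal
(3,5): no bracket -> illegal
(4,1): no bracket -> illegal
(4,2): no bracket -> illegal
(4,5): no bracket -> illegal
(5,2): no bracket -> illegal
(5,3): flips 1 -> legal
(6,3): no bracket -> illegal
(6,4): no bracket -> illegal
(6,5): no bracket -> illegal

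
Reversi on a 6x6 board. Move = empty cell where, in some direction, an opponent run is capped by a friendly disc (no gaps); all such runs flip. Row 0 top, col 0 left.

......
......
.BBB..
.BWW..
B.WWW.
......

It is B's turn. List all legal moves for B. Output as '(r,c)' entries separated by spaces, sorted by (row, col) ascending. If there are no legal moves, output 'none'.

Answer: (3,4) (4,1) (5,2) (5,3) (5,4) (5,5)

Derivation:
(2,4): no bracket -> illegal
(3,4): flips 2 -> legal
(3,5): no bracket -> illegal
(4,1): flips 1 -> legal
(4,5): no bracket -> illegal
(5,1): no bracket -> illegal
(5,2): flips 2 -> legal
(5,3): flips 3 -> legal
(5,4): flips 2 -> legal
(5,5): flips 2 -> legal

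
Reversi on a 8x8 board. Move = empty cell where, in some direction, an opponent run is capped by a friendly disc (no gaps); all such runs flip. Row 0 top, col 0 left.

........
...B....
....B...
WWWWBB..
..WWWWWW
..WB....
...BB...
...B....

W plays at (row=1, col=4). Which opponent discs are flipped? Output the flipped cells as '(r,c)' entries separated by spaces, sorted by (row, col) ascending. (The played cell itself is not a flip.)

Answer: (2,4) (3,4)

Derivation:
Dir NW: first cell '.' (not opp) -> no flip
Dir N: first cell '.' (not opp) -> no flip
Dir NE: first cell '.' (not opp) -> no flip
Dir W: opp run (1,3), next='.' -> no flip
Dir E: first cell '.' (not opp) -> no flip
Dir SW: first cell '.' (not opp) -> no flip
Dir S: opp run (2,4) (3,4) capped by W -> flip
Dir SE: first cell '.' (not opp) -> no flip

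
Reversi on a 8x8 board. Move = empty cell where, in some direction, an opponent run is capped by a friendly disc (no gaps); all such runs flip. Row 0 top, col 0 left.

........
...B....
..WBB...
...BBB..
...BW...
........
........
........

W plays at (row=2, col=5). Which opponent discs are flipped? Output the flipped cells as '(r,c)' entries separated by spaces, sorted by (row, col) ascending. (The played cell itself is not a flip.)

Dir NW: first cell '.' (not opp) -> no flip
Dir N: first cell '.' (not opp) -> no flip
Dir NE: first cell '.' (not opp) -> no flip
Dir W: opp run (2,4) (2,3) capped by W -> flip
Dir E: first cell '.' (not opp) -> no flip
Dir SW: opp run (3,4) (4,3), next='.' -> no flip
Dir S: opp run (3,5), next='.' -> no flip
Dir SE: first cell '.' (not opp) -> no flip

Answer: (2,3) (2,4)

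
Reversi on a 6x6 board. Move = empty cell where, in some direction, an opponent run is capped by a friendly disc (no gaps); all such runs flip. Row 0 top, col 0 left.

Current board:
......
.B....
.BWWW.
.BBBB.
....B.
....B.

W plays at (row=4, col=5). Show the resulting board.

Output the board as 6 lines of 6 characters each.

Answer: ......
.B....
.BWWW.
.BBBW.
....BW
....B.

Derivation:
Place W at (4,5); scan 8 dirs for brackets.
Dir NW: opp run (3,4) capped by W -> flip
Dir N: first cell '.' (not opp) -> no flip
Dir NE: edge -> no flip
Dir W: opp run (4,4), next='.' -> no flip
Dir E: edge -> no flip
Dir SW: opp run (5,4), next=edge -> no flip
Dir S: first cell '.' (not opp) -> no flip
Dir SE: edge -> no flip
All flips: (3,4)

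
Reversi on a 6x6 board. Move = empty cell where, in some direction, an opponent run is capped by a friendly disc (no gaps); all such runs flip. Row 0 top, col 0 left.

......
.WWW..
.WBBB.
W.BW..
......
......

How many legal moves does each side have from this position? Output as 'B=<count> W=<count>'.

-- B to move --
(0,0): flips 1 -> legal
(0,1): flips 1 -> legal
(0,2): flips 2 -> legal
(0,3): flips 1 -> legal
(0,4): flips 1 -> legal
(1,0): flips 1 -> legal
(1,4): no bracket -> illegal
(2,0): flips 1 -> legal
(3,1): no bracket -> illegal
(3,4): flips 1 -> legal
(4,0): no bracket -> illegal
(4,1): no bracket -> illegal
(4,2): flips 1 -> legal
(4,3): flips 1 -> legal
(4,4): flips 1 -> legal
B mobility = 11
-- W to move --
(1,4): no bracket -> illegal
(1,5): flips 1 -> legal
(2,5): flips 3 -> legal
(3,1): flips 2 -> legal
(3,4): flips 1 -> legal
(3,5): flips 1 -> legal
(4,1): no bracket -> illegal
(4,2): flips 2 -> legal
(4,3): flips 1 -> legal
W mobility = 7

Answer: B=11 W=7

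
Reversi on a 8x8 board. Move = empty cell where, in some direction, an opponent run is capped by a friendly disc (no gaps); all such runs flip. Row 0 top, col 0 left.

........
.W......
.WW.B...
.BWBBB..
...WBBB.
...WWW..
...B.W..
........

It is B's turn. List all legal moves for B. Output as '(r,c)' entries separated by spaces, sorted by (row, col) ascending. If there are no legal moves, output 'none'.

Answer: (0,0) (0,1) (1,3) (4,2) (5,2) (6,2) (6,4) (6,6) (7,5)

Derivation:
(0,0): flips 2 -> legal
(0,1): flips 2 -> legal
(0,2): no bracket -> illegal
(1,0): no bracket -> illegal
(1,2): no bracket -> illegal
(1,3): flips 1 -> legal
(2,0): no bracket -> illegal
(2,3): no bracket -> illegal
(3,0): no bracket -> illegal
(4,1): no bracket -> illegal
(4,2): flips 1 -> legal
(5,2): flips 1 -> legal
(5,6): no bracket -> illegal
(6,2): flips 1 -> legal
(6,4): flips 2 -> legal
(6,6): flips 1 -> legal
(7,4): no bracket -> illegal
(7,5): flips 2 -> legal
(7,6): no bracket -> illegal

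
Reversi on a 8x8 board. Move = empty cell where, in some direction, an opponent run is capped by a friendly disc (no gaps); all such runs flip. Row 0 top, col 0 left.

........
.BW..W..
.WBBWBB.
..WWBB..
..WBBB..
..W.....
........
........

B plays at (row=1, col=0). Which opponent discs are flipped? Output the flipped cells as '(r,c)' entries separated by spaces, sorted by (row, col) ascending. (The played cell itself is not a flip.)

Dir NW: edge -> no flip
Dir N: first cell '.' (not opp) -> no flip
Dir NE: first cell '.' (not opp) -> no flip
Dir W: edge -> no flip
Dir E: first cell 'B' (not opp) -> no flip
Dir SW: edge -> no flip
Dir S: first cell '.' (not opp) -> no flip
Dir SE: opp run (2,1) (3,2) capped by B -> flip

Answer: (2,1) (3,2)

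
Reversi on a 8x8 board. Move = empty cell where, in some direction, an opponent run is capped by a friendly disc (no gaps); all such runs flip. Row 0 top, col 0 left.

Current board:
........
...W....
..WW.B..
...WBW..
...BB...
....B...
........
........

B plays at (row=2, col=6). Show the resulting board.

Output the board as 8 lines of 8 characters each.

Answer: ........
...W....
..WW.BB.
...WBB..
...BB...
....B...
........
........

Derivation:
Place B at (2,6); scan 8 dirs for brackets.
Dir NW: first cell '.' (not opp) -> no flip
Dir N: first cell '.' (not opp) -> no flip
Dir NE: first cell '.' (not opp) -> no flip
Dir W: first cell 'B' (not opp) -> no flip
Dir E: first cell '.' (not opp) -> no flip
Dir SW: opp run (3,5) capped by B -> flip
Dir S: first cell '.' (not opp) -> no flip
Dir SE: first cell '.' (not opp) -> no flip
All flips: (3,5)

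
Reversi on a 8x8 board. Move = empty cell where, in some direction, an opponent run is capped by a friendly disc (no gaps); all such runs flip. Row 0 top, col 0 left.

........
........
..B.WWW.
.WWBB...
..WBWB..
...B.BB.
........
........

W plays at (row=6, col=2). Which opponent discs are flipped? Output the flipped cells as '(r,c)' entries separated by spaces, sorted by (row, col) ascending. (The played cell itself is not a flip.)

Dir NW: first cell '.' (not opp) -> no flip
Dir N: first cell '.' (not opp) -> no flip
Dir NE: opp run (5,3) capped by W -> flip
Dir W: first cell '.' (not opp) -> no flip
Dir E: first cell '.' (not opp) -> no flip
Dir SW: first cell '.' (not opp) -> no flip
Dir S: first cell '.' (not opp) -> no flip
Dir SE: first cell '.' (not opp) -> no flip

Answer: (5,3)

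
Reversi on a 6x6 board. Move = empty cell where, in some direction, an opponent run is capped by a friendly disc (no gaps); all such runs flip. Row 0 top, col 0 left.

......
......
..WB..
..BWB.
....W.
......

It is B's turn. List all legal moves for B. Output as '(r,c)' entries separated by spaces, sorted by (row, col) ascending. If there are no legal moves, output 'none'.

Answer: (1,2) (2,1) (4,3) (5,4)

Derivation:
(1,1): no bracket -> illegal
(1,2): flips 1 -> legal
(1,3): no bracket -> illegal
(2,1): flips 1 -> legal
(2,4): no bracket -> illegal
(3,1): no bracket -> illegal
(3,5): no bracket -> illegal
(4,2): no bracket -> illegal
(4,3): flips 1 -> legal
(4,5): no bracket -> illegal
(5,3): no bracket -> illegal
(5,4): flips 1 -> legal
(5,5): no bracket -> illegal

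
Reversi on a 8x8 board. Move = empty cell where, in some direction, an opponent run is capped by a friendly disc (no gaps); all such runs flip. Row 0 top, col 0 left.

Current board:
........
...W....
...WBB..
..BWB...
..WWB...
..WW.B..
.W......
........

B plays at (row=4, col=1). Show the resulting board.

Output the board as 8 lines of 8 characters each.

Answer: ........
...W....
...WBB..
..BWB...
.BBBB...
..WW.B..
.W......
........

Derivation:
Place B at (4,1); scan 8 dirs for brackets.
Dir NW: first cell '.' (not opp) -> no flip
Dir N: first cell '.' (not opp) -> no flip
Dir NE: first cell 'B' (not opp) -> no flip
Dir W: first cell '.' (not opp) -> no flip
Dir E: opp run (4,2) (4,3) capped by B -> flip
Dir SW: first cell '.' (not opp) -> no flip
Dir S: first cell '.' (not opp) -> no flip
Dir SE: opp run (5,2), next='.' -> no flip
All flips: (4,2) (4,3)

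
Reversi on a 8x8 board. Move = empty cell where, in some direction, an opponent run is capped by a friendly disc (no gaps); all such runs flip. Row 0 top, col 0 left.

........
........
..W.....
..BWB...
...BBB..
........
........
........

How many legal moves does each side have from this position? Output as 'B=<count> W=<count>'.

-- B to move --
(1,1): flips 2 -> legal
(1,2): flips 1 -> legal
(1,3): no bracket -> illegal
(2,1): no bracket -> illegal
(2,3): flips 1 -> legal
(2,4): no bracket -> illegal
(3,1): no bracket -> illegal
(4,2): no bracket -> illegal
B mobility = 3
-- W to move --
(2,1): no bracket -> illegal
(2,3): no bracket -> illegal
(2,4): no bracket -> illegal
(2,5): no bracket -> illegal
(3,1): flips 1 -> legal
(3,5): flips 1 -> legal
(3,6): no bracket -> illegal
(4,1): no bracket -> illegal
(4,2): flips 1 -> legal
(4,6): no bracket -> illegal
(5,2): no bracket -> illegal
(5,3): flips 1 -> legal
(5,4): no bracket -> illegal
(5,5): flips 1 -> legal
(5,6): no bracket -> illegal
W mobility = 5

Answer: B=3 W=5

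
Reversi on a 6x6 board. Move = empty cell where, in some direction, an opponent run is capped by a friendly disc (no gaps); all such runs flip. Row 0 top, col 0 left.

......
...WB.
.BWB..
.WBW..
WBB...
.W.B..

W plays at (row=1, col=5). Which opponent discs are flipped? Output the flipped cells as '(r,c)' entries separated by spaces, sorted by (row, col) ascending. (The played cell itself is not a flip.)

Dir NW: first cell '.' (not opp) -> no flip
Dir N: first cell '.' (not opp) -> no flip
Dir NE: edge -> no flip
Dir W: opp run (1,4) capped by W -> flip
Dir E: edge -> no flip
Dir SW: first cell '.' (not opp) -> no flip
Dir S: first cell '.' (not opp) -> no flip
Dir SE: edge -> no flip

Answer: (1,4)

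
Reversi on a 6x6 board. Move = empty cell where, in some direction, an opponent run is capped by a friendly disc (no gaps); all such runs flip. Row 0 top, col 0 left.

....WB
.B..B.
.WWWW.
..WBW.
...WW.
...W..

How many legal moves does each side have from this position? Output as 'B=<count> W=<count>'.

-- B to move --
(0,3): flips 1 -> legal
(1,0): no bracket -> illegal
(1,2): no bracket -> illegal
(1,3): flips 1 -> legal
(1,5): flips 1 -> legal
(2,0): no bracket -> illegal
(2,5): no bracket -> illegal
(3,0): no bracket -> illegal
(3,1): flips 2 -> legal
(3,5): flips 1 -> legal
(4,1): flips 2 -> legal
(4,2): no bracket -> illegal
(4,5): no bracket -> illegal
(5,2): no bracket -> illegal
(5,4): flips 3 -> legal
(5,5): flips 1 -> legal
B mobility = 8
-- W to move --
(0,0): flips 1 -> legal
(0,1): flips 1 -> legal
(0,2): no bracket -> illegal
(0,3): no bracket -> illegal
(1,0): no bracket -> illegal
(1,2): no bracket -> illegal
(1,3): no bracket -> illegal
(1,5): no bracket -> illegal
(2,0): no bracket -> illegal
(2,5): no bracket -> illegal
(4,2): flips 1 -> legal
W mobility = 3

Answer: B=8 W=3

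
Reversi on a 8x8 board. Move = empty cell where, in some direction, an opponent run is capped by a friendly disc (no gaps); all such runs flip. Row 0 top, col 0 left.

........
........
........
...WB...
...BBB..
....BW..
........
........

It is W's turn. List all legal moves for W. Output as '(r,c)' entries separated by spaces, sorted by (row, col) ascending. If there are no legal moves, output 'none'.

(2,3): no bracket -> illegal
(2,4): no bracket -> illegal
(2,5): no bracket -> illegal
(3,2): no bracket -> illegal
(3,5): flips 2 -> legal
(3,6): no bracket -> illegal
(4,2): no bracket -> illegal
(4,6): no bracket -> illegal
(5,2): no bracket -> illegal
(5,3): flips 2 -> legal
(5,6): no bracket -> illegal
(6,3): no bracket -> illegal
(6,4): no bracket -> illegal
(6,5): no bracket -> illegal

Answer: (3,5) (5,3)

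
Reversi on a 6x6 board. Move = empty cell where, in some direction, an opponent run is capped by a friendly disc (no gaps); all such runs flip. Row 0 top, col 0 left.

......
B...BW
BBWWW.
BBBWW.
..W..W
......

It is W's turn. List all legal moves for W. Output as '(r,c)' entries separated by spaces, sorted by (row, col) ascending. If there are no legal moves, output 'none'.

Answer: (0,4) (0,5) (1,3) (4,0) (4,1)

Derivation:
(0,0): no bracket -> illegal
(0,1): no bracket -> illegal
(0,3): no bracket -> illegal
(0,4): flips 1 -> legal
(0,5): flips 1 -> legal
(1,1): no bracket -> illegal
(1,2): no bracket -> illegal
(1,3): flips 1 -> legal
(2,5): no bracket -> illegal
(4,0): flips 1 -> legal
(4,1): flips 1 -> legal
(4,3): no bracket -> illegal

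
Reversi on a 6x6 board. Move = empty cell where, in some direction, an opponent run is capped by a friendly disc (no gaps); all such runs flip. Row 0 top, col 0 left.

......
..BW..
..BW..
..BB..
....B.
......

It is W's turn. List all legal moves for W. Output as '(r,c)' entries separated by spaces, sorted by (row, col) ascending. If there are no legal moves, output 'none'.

Answer: (0,1) (1,1) (2,1) (3,1) (4,1) (4,3)

Derivation:
(0,1): flips 1 -> legal
(0,2): no bracket -> illegal
(0,3): no bracket -> illegal
(1,1): flips 1 -> legal
(2,1): flips 1 -> legal
(2,4): no bracket -> illegal
(3,1): flips 1 -> legal
(3,4): no bracket -> illegal
(3,5): no bracket -> illegal
(4,1): flips 1 -> legal
(4,2): no bracket -> illegal
(4,3): flips 1 -> legal
(4,5): no bracket -> illegal
(5,3): no bracket -> illegal
(5,4): no bracket -> illegal
(5,5): no bracket -> illegal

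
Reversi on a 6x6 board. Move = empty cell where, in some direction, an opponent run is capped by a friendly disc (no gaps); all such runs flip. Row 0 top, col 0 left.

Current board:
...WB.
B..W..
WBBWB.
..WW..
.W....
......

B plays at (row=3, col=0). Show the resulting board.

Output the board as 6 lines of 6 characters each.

Place B at (3,0); scan 8 dirs for brackets.
Dir NW: edge -> no flip
Dir N: opp run (2,0) capped by B -> flip
Dir NE: first cell 'B' (not opp) -> no flip
Dir W: edge -> no flip
Dir E: first cell '.' (not opp) -> no flip
Dir SW: edge -> no flip
Dir S: first cell '.' (not opp) -> no flip
Dir SE: opp run (4,1), next='.' -> no flip
All flips: (2,0)

Answer: ...WB.
B..W..
BBBWB.
B.WW..
.W....
......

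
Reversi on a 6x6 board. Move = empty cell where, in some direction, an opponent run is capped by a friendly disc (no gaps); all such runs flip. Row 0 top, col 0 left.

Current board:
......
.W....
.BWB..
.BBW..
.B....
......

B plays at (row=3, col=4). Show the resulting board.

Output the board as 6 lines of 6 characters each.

Place B at (3,4); scan 8 dirs for brackets.
Dir NW: first cell 'B' (not opp) -> no flip
Dir N: first cell '.' (not opp) -> no flip
Dir NE: first cell '.' (not opp) -> no flip
Dir W: opp run (3,3) capped by B -> flip
Dir E: first cell '.' (not opp) -> no flip
Dir SW: first cell '.' (not opp) -> no flip
Dir S: first cell '.' (not opp) -> no flip
Dir SE: first cell '.' (not opp) -> no flip
All flips: (3,3)

Answer: ......
.W....
.BWB..
.BBBB.
.B....
......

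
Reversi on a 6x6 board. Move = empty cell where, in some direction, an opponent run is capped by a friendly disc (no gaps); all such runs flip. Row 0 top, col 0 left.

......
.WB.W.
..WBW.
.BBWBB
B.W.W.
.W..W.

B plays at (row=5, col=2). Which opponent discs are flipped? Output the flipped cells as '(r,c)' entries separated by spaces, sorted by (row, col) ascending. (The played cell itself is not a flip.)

Dir NW: first cell '.' (not opp) -> no flip
Dir N: opp run (4,2) capped by B -> flip
Dir NE: first cell '.' (not opp) -> no flip
Dir W: opp run (5,1), next='.' -> no flip
Dir E: first cell '.' (not opp) -> no flip
Dir SW: edge -> no flip
Dir S: edge -> no flip
Dir SE: edge -> no flip

Answer: (4,2)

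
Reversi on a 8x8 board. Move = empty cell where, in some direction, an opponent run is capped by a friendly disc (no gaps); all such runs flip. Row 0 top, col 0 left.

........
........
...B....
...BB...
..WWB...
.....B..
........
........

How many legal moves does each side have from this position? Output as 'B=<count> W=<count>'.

Answer: B=4 W=4

Derivation:
-- B to move --
(3,1): no bracket -> illegal
(3,2): no bracket -> illegal
(4,1): flips 2 -> legal
(5,1): flips 1 -> legal
(5,2): flips 1 -> legal
(5,3): flips 1 -> legal
(5,4): no bracket -> illegal
B mobility = 4
-- W to move --
(1,2): no bracket -> illegal
(1,3): flips 2 -> legal
(1,4): no bracket -> illegal
(2,2): no bracket -> illegal
(2,4): flips 1 -> legal
(2,5): flips 1 -> legal
(3,2): no bracket -> illegal
(3,5): no bracket -> illegal
(4,5): flips 1 -> legal
(4,6): no bracket -> illegal
(5,3): no bracket -> illegal
(5,4): no bracket -> illegal
(5,6): no bracket -> illegal
(6,4): no bracket -> illegal
(6,5): no bracket -> illegal
(6,6): no bracket -> illegal
W mobility = 4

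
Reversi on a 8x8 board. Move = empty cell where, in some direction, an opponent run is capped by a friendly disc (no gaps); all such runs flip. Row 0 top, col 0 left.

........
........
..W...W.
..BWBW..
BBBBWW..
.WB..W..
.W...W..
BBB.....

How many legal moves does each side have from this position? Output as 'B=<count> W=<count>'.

Answer: B=10 W=6

Derivation:
-- B to move --
(1,1): no bracket -> illegal
(1,2): flips 1 -> legal
(1,3): no bracket -> illegal
(1,5): no bracket -> illegal
(1,6): no bracket -> illegal
(1,7): no bracket -> illegal
(2,1): no bracket -> illegal
(2,3): flips 1 -> legal
(2,4): flips 1 -> legal
(2,5): no bracket -> illegal
(2,7): no bracket -> illegal
(3,1): no bracket -> illegal
(3,6): flips 1 -> legal
(3,7): no bracket -> illegal
(4,6): flips 2 -> legal
(5,0): flips 2 -> legal
(5,3): no bracket -> illegal
(5,4): flips 1 -> legal
(5,6): flips 1 -> legal
(6,0): flips 1 -> legal
(6,2): flips 1 -> legal
(6,4): no bracket -> illegal
(6,6): no bracket -> illegal
(7,4): no bracket -> illegal
(7,5): no bracket -> illegal
(7,6): no bracket -> illegal
B mobility = 10
-- W to move --
(2,1): no bracket -> illegal
(2,3): flips 1 -> legal
(2,4): flips 1 -> legal
(2,5): flips 3 -> legal
(3,0): no bracket -> illegal
(3,1): flips 2 -> legal
(5,0): no bracket -> illegal
(5,3): flips 2 -> legal
(5,4): no bracket -> illegal
(6,0): no bracket -> illegal
(6,2): flips 3 -> legal
(6,3): no bracket -> illegal
(7,3): no bracket -> illegal
W mobility = 6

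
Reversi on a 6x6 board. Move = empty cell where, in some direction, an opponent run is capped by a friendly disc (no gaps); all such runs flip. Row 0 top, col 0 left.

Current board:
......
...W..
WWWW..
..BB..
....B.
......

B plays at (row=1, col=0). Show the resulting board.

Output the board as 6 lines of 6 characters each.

Answer: ......
B..W..
WBWW..
..BB..
....B.
......

Derivation:
Place B at (1,0); scan 8 dirs for brackets.
Dir NW: edge -> no flip
Dir N: first cell '.' (not opp) -> no flip
Dir NE: first cell '.' (not opp) -> no flip
Dir W: edge -> no flip
Dir E: first cell '.' (not opp) -> no flip
Dir SW: edge -> no flip
Dir S: opp run (2,0), next='.' -> no flip
Dir SE: opp run (2,1) capped by B -> flip
All flips: (2,1)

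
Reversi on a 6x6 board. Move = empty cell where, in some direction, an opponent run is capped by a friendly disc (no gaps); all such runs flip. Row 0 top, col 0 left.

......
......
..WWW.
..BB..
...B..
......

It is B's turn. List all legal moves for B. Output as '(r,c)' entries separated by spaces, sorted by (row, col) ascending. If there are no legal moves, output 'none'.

(1,1): flips 1 -> legal
(1,2): flips 1 -> legal
(1,3): flips 1 -> legal
(1,4): flips 1 -> legal
(1,5): flips 1 -> legal
(2,1): no bracket -> illegal
(2,5): no bracket -> illegal
(3,1): no bracket -> illegal
(3,4): no bracket -> illegal
(3,5): no bracket -> illegal

Answer: (1,1) (1,2) (1,3) (1,4) (1,5)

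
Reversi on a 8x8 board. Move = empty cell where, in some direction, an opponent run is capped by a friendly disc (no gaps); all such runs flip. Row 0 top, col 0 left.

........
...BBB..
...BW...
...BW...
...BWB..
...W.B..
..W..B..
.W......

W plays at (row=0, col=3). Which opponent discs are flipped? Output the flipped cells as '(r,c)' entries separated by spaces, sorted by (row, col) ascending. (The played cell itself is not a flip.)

Dir NW: edge -> no flip
Dir N: edge -> no flip
Dir NE: edge -> no flip
Dir W: first cell '.' (not opp) -> no flip
Dir E: first cell '.' (not opp) -> no flip
Dir SW: first cell '.' (not opp) -> no flip
Dir S: opp run (1,3) (2,3) (3,3) (4,3) capped by W -> flip
Dir SE: opp run (1,4), next='.' -> no flip

Answer: (1,3) (2,3) (3,3) (4,3)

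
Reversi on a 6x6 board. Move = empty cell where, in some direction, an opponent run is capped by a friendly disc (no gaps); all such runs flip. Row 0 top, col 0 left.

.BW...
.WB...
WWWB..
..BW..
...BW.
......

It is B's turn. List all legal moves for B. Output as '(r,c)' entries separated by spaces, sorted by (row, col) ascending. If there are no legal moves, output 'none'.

Answer: (0,3) (1,0) (3,0) (3,1) (3,4) (4,5)

Derivation:
(0,0): no bracket -> illegal
(0,3): flips 1 -> legal
(1,0): flips 2 -> legal
(1,3): no bracket -> illegal
(2,4): no bracket -> illegal
(3,0): flips 1 -> legal
(3,1): flips 2 -> legal
(3,4): flips 1 -> legal
(3,5): no bracket -> illegal
(4,2): no bracket -> illegal
(4,5): flips 1 -> legal
(5,3): no bracket -> illegal
(5,4): no bracket -> illegal
(5,5): no bracket -> illegal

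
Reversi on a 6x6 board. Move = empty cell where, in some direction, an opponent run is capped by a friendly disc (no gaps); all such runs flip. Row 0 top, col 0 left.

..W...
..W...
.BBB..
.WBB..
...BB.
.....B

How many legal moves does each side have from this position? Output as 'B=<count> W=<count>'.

-- B to move --
(0,1): flips 1 -> legal
(0,3): flips 1 -> legal
(1,1): no bracket -> illegal
(1,3): no bracket -> illegal
(2,0): no bracket -> illegal
(3,0): flips 1 -> legal
(4,0): flips 1 -> legal
(4,1): flips 1 -> legal
(4,2): no bracket -> illegal
B mobility = 5
-- W to move --
(1,0): no bracket -> illegal
(1,1): flips 1 -> legal
(1,3): flips 1 -> legal
(1,4): no bracket -> illegal
(2,0): no bracket -> illegal
(2,4): no bracket -> illegal
(3,0): flips 1 -> legal
(3,4): flips 3 -> legal
(3,5): no bracket -> illegal
(4,1): no bracket -> illegal
(4,2): flips 2 -> legal
(4,5): no bracket -> illegal
(5,2): no bracket -> illegal
(5,3): no bracket -> illegal
(5,4): no bracket -> illegal
W mobility = 5

Answer: B=5 W=5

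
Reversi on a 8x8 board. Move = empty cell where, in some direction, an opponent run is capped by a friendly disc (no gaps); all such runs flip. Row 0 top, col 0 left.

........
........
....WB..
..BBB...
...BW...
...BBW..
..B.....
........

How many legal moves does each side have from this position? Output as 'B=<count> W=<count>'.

-- B to move --
(1,3): no bracket -> illegal
(1,4): flips 1 -> legal
(1,5): flips 1 -> legal
(2,3): flips 1 -> legal
(3,5): flips 1 -> legal
(4,5): flips 1 -> legal
(4,6): no bracket -> illegal
(5,6): flips 1 -> legal
(6,4): no bracket -> illegal
(6,5): no bracket -> illegal
(6,6): flips 2 -> legal
B mobility = 7
-- W to move --
(1,4): no bracket -> illegal
(1,5): no bracket -> illegal
(1,6): no bracket -> illegal
(2,1): no bracket -> illegal
(2,2): flips 1 -> legal
(2,3): no bracket -> illegal
(2,6): flips 1 -> legal
(3,1): no bracket -> illegal
(3,5): no bracket -> illegal
(3,6): no bracket -> illegal
(4,1): no bracket -> illegal
(4,2): flips 2 -> legal
(4,5): no bracket -> illegal
(5,1): no bracket -> illegal
(5,2): flips 2 -> legal
(6,1): no bracket -> illegal
(6,3): no bracket -> illegal
(6,4): flips 1 -> legal
(6,5): no bracket -> illegal
(7,1): flips 2 -> legal
(7,2): no bracket -> illegal
(7,3): no bracket -> illegal
W mobility = 6

Answer: B=7 W=6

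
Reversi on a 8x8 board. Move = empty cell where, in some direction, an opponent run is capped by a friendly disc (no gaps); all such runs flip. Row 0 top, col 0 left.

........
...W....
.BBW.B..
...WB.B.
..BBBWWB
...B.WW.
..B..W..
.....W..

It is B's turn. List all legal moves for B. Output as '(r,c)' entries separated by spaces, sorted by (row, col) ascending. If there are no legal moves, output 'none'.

(0,2): no bracket -> illegal
(0,3): flips 3 -> legal
(0,4): flips 1 -> legal
(1,2): flips 1 -> legal
(1,4): no bracket -> illegal
(2,4): flips 2 -> legal
(3,2): flips 1 -> legal
(3,5): no bracket -> illegal
(3,7): no bracket -> illegal
(5,4): flips 1 -> legal
(5,7): no bracket -> illegal
(6,4): no bracket -> illegal
(6,6): flips 3 -> legal
(6,7): flips 2 -> legal
(7,4): flips 2 -> legal
(7,6): no bracket -> illegal

Answer: (0,3) (0,4) (1,2) (2,4) (3,2) (5,4) (6,6) (6,7) (7,4)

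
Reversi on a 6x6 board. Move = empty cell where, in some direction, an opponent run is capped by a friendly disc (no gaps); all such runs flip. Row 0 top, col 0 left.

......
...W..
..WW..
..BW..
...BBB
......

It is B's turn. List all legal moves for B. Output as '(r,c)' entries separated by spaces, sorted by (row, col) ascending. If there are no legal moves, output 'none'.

Answer: (0,3) (1,1) (1,2) (1,4) (3,4)

Derivation:
(0,2): no bracket -> illegal
(0,3): flips 3 -> legal
(0,4): no bracket -> illegal
(1,1): flips 2 -> legal
(1,2): flips 1 -> legal
(1,4): flips 1 -> legal
(2,1): no bracket -> illegal
(2,4): no bracket -> illegal
(3,1): no bracket -> illegal
(3,4): flips 1 -> legal
(4,2): no bracket -> illegal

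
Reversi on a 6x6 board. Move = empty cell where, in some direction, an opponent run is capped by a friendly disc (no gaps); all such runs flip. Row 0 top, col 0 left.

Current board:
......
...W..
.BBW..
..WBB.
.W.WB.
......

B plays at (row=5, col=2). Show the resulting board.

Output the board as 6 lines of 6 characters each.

Place B at (5,2); scan 8 dirs for brackets.
Dir NW: opp run (4,1), next='.' -> no flip
Dir N: first cell '.' (not opp) -> no flip
Dir NE: opp run (4,3) capped by B -> flip
Dir W: first cell '.' (not opp) -> no flip
Dir E: first cell '.' (not opp) -> no flip
Dir SW: edge -> no flip
Dir S: edge -> no flip
Dir SE: edge -> no flip
All flips: (4,3)

Answer: ......
...W..
.BBW..
..WBB.
.W.BB.
..B...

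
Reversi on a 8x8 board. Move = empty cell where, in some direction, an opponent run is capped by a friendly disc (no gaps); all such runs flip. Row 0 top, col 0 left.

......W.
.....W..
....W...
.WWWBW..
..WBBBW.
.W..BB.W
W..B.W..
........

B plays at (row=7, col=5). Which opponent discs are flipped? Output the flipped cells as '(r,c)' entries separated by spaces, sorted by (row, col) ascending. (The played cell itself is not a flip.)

Answer: (6,5)

Derivation:
Dir NW: first cell '.' (not opp) -> no flip
Dir N: opp run (6,5) capped by B -> flip
Dir NE: first cell '.' (not opp) -> no flip
Dir W: first cell '.' (not opp) -> no flip
Dir E: first cell '.' (not opp) -> no flip
Dir SW: edge -> no flip
Dir S: edge -> no flip
Dir SE: edge -> no flip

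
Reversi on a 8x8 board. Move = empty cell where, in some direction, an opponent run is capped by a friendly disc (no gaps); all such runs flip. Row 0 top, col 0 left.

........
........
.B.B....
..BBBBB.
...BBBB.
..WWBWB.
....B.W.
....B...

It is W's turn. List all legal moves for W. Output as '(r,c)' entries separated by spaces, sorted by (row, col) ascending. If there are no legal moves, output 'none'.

Answer: (1,3) (2,2) (2,5) (2,6) (3,7) (5,7) (7,3) (7,5)

Derivation:
(1,0): no bracket -> illegal
(1,1): no bracket -> illegal
(1,2): no bracket -> illegal
(1,3): flips 3 -> legal
(1,4): no bracket -> illegal
(2,0): no bracket -> illegal
(2,2): flips 2 -> legal
(2,4): no bracket -> illegal
(2,5): flips 4 -> legal
(2,6): flips 5 -> legal
(2,7): no bracket -> illegal
(3,0): no bracket -> illegal
(3,1): no bracket -> illegal
(3,7): flips 1 -> legal
(4,1): no bracket -> illegal
(4,2): no bracket -> illegal
(4,7): no bracket -> illegal
(5,7): flips 1 -> legal
(6,3): no bracket -> illegal
(6,5): no bracket -> illegal
(6,7): no bracket -> illegal
(7,3): flips 1 -> legal
(7,5): flips 1 -> legal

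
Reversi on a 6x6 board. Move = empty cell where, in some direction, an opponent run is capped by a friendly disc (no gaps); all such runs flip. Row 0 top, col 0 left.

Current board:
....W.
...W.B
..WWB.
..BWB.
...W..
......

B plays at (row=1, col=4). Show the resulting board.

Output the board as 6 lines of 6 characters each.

Answer: ....W.
...WBB
..WBB.
..BWB.
...W..
......

Derivation:
Place B at (1,4); scan 8 dirs for brackets.
Dir NW: first cell '.' (not opp) -> no flip
Dir N: opp run (0,4), next=edge -> no flip
Dir NE: first cell '.' (not opp) -> no flip
Dir W: opp run (1,3), next='.' -> no flip
Dir E: first cell 'B' (not opp) -> no flip
Dir SW: opp run (2,3) capped by B -> flip
Dir S: first cell 'B' (not opp) -> no flip
Dir SE: first cell '.' (not opp) -> no flip
All flips: (2,3)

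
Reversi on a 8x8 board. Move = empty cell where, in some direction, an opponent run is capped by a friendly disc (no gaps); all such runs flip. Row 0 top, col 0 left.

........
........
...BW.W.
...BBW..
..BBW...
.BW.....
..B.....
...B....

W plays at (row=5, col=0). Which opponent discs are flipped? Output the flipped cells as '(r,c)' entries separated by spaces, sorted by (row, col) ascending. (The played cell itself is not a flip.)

Answer: (5,1)

Derivation:
Dir NW: edge -> no flip
Dir N: first cell '.' (not opp) -> no flip
Dir NE: first cell '.' (not opp) -> no flip
Dir W: edge -> no flip
Dir E: opp run (5,1) capped by W -> flip
Dir SW: edge -> no flip
Dir S: first cell '.' (not opp) -> no flip
Dir SE: first cell '.' (not opp) -> no flip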